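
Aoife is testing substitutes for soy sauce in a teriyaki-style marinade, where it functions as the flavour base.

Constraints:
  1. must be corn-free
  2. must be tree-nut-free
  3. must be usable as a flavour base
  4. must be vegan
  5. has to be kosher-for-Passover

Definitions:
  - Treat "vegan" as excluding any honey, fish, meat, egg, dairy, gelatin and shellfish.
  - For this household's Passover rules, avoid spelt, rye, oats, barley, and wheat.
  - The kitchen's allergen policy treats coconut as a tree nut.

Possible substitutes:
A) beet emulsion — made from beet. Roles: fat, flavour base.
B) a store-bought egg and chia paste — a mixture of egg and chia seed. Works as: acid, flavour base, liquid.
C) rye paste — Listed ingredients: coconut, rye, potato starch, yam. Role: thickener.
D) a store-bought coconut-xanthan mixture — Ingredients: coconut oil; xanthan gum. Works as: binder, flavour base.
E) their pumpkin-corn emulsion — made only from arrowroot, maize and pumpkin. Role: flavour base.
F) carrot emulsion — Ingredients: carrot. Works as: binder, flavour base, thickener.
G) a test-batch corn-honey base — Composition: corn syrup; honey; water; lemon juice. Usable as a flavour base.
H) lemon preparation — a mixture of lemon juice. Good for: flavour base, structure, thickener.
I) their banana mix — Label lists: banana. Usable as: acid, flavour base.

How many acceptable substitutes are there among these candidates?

A: works as a flavour base, kosher-for-Passover, no corn — keep
B: has egg, so not vegan — reject
C: not usable as a flavour base; has rye, so not kosher-for-Passover (and 1 more) — no
D: has coconut oil, so not tree-nut-free — no
E: has maize, so not corn-free — no
F: vegan, kosher-for-Passover — keep
G: has honey, so not vegan; has corn syrup, so not corn-free — no
H: nothing on the exclusion list — valid
I: every rule checks out — valid

4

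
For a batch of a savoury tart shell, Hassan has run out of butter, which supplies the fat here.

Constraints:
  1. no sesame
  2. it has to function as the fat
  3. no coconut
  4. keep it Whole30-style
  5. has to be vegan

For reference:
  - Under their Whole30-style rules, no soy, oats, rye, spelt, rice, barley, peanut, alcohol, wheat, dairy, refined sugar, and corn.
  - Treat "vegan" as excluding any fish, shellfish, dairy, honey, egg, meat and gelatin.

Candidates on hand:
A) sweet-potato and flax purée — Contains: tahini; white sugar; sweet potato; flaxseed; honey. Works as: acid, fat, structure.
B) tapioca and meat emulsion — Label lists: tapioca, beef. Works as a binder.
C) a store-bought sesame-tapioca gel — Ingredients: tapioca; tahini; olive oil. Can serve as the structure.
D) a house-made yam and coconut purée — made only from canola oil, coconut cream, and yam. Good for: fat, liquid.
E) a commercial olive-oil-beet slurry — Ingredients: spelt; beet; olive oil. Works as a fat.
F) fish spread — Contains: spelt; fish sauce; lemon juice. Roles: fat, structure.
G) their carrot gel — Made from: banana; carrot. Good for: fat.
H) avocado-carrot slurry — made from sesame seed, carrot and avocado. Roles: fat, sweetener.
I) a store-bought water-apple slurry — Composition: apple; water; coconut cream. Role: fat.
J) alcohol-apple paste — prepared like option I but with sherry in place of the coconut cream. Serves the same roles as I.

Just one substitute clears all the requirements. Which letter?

G

A: has white sugar, so not Whole30-style; has honey, so not vegan (and 1 more) — out
B: not usable as a fat; has beef, so not vegan — reject
C: not usable as a fat; has tahini, so not sesame-free — reject
D: has coconut cream, so not coconut-free — out
E: has spelt, so not Whole30-style — no
F: has spelt, so not Whole30-style; has fish sauce, so not vegan — reject
G: nothing on the exclusion list — OK
H: has sesame seed, so not sesame-free — no
I: has coconut cream, so not coconut-free — no
J: has sherry, so not Whole30-style — no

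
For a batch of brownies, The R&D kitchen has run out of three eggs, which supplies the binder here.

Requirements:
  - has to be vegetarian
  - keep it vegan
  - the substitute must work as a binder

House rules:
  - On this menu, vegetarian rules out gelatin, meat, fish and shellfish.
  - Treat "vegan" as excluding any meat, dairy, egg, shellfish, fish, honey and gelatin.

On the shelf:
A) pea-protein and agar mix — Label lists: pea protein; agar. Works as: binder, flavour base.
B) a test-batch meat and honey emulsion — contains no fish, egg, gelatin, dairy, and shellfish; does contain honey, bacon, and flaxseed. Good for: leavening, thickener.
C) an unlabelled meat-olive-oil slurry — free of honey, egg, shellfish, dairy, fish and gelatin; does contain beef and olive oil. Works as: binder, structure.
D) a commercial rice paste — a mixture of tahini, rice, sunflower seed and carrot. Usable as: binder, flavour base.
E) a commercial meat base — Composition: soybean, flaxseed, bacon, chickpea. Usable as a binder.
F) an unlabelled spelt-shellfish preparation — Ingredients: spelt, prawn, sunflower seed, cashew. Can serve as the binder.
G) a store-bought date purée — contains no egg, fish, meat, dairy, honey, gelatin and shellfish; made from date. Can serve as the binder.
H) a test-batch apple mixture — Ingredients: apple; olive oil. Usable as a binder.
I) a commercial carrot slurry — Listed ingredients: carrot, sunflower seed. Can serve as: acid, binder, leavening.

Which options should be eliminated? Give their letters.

A: only pea protein and agar; none excluded — keep
B: not usable as a binder; has bacon, so not vegetarian (and 1 more) — out
C: has beef, so not vegetarian; has beef, so not vegan — reject
D: rice and tahini etc. — none of it excluded — OK
E: has bacon, so not vegetarian; has bacon, so not vegan — reject
F: has prawn, so not vegetarian; has prawn, so not vegan — reject
G: works as a binder, vegan, vegetarian — valid
H: all constraints satisfied — OK
I: works as a binder, vegetarian, vegan — keep

B, C, E, F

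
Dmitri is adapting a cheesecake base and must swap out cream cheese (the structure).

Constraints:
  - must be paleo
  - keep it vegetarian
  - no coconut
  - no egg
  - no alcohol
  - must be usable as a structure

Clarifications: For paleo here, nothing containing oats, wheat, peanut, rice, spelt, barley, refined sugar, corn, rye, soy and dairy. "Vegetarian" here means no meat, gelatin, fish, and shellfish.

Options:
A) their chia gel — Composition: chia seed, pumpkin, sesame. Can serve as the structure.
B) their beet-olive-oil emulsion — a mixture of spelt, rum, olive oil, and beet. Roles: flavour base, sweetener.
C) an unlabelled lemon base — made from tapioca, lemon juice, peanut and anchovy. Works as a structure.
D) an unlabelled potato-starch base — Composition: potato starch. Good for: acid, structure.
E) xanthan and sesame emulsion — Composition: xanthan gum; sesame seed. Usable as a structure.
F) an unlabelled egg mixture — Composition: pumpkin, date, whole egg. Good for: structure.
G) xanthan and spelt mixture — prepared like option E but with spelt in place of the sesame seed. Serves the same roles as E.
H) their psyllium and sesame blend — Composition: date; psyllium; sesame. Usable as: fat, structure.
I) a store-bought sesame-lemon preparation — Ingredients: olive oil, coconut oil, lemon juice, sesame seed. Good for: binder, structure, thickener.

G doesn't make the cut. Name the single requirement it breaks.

paleo

usable as a structure: satisfied
paleo: has spelt — fails
vegetarian: satisfied
egg-free: satisfied
alcohol-free: satisfied
coconut-free: satisfied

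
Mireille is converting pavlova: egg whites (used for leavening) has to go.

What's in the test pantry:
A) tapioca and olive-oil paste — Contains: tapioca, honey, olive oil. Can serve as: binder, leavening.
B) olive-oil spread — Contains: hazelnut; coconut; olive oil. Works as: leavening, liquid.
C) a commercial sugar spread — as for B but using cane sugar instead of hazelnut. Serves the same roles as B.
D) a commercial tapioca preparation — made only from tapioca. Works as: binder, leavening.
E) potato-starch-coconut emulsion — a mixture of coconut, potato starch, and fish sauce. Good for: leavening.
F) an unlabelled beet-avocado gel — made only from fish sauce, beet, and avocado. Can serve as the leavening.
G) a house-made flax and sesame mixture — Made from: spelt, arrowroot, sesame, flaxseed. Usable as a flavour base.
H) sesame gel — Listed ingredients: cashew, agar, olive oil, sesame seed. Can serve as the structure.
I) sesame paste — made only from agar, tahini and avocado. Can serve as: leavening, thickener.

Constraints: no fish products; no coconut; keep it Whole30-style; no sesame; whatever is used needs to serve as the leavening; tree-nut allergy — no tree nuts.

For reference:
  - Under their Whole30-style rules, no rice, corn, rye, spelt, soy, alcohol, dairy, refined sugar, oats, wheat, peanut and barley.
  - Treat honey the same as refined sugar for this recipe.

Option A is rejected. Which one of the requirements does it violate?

Whole30-style

usable as a leavening: satisfied
Whole30-style: has honey — fails
tree-nut-free: satisfied
sesame-free: satisfied
coconut-free: satisfied
fish-free: satisfied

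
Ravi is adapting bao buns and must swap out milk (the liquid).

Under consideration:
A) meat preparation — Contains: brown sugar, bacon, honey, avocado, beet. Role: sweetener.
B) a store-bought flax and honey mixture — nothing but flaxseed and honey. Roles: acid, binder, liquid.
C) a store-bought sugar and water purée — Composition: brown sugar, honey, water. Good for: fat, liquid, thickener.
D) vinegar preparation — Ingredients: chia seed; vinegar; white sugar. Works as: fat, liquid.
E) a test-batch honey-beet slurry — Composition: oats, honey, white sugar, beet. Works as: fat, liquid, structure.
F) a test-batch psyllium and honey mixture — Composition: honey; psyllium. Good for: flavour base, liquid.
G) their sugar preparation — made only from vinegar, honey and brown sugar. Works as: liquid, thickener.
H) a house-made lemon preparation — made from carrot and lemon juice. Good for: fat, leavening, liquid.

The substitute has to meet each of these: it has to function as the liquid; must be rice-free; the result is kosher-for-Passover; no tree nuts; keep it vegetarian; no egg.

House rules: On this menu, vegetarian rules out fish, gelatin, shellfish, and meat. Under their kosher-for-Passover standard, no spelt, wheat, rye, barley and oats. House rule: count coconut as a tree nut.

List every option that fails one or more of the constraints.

A: not usable as a liquid; has bacon, so not vegetarian — no
B: only honey and flaxseed; none excluded — OK
C: only honey, brown sugar, and water; none excluded — keep
D: only white sugar, chia seed and vinegar; none excluded — OK
E: has oats, so not kosher-for-Passover — no
F: only honey and psyllium; none excluded — keep
G: every rule checks out — valid
H: every rule checks out — keep

A, E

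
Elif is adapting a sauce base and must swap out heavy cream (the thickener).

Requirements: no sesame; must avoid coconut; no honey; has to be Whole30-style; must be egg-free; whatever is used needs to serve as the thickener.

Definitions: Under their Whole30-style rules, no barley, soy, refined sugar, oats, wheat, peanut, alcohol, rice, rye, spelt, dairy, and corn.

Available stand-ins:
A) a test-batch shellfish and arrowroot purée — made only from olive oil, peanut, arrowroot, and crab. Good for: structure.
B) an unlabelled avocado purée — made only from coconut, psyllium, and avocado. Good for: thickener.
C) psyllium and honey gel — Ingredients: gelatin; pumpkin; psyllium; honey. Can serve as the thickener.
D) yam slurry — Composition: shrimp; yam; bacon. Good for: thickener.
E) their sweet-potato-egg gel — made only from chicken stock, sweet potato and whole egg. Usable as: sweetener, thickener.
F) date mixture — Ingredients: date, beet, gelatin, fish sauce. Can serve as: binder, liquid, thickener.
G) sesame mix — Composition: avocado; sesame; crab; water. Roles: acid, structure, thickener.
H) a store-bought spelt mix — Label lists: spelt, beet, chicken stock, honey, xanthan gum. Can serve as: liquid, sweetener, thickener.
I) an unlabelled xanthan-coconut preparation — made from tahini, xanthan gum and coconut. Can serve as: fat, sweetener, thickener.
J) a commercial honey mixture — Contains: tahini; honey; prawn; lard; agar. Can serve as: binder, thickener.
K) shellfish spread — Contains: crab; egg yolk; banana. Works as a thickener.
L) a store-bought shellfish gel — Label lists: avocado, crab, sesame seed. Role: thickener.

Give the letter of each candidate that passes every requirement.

A: not usable as a thickener; has peanut, so not Whole30-style — no
B: has coconut, so not coconut-free — out
C: has honey, so not honey-free — no
D: only bacon, shrimp and yam; none excluded — valid
E: has whole egg, so not egg-free — no
F: works as a thickener, no egg, no sesame — OK
G: has sesame, so not sesame-free — no
H: has spelt, so not Whole30-style; has honey, so not honey-free — no
I: has coconut, so not coconut-free; has tahini, so not sesame-free — no
J: has honey, so not honey-free; has tahini, so not sesame-free — reject
K: has egg yolk, so not egg-free — out
L: has sesame seed, so not sesame-free — no

D, F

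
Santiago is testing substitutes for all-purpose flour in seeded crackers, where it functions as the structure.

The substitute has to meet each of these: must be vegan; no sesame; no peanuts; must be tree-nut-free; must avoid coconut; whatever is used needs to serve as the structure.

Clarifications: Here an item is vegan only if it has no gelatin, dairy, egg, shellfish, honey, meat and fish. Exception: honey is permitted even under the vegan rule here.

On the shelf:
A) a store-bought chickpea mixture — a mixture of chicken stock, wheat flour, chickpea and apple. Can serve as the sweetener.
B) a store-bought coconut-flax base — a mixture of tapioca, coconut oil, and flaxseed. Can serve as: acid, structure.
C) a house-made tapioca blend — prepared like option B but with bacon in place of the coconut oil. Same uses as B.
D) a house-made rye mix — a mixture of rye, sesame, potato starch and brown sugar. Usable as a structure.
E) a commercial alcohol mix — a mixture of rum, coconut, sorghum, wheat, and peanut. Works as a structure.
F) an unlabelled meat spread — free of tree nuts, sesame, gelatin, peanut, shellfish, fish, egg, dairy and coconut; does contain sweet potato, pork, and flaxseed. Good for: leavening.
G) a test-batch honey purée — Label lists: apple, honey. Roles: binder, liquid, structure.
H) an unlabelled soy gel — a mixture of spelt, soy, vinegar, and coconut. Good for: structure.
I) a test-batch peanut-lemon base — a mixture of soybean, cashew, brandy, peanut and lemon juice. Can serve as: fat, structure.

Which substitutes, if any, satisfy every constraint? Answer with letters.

G

A: not usable as a structure; has chicken stock, so not vegan — out
B: has coconut oil, so not coconut-free — out
C: has bacon, so not vegan — no
D: has sesame, so not sesame-free — no
E: has coconut, so not coconut-free; has peanut, so not peanut-free — out
F: not usable as a structure; has pork, so not vegan — out
G: honey is permitted under the vegan carve-out; nothing else excluded — valid
H: has coconut, so not coconut-free — out
I: has cashew, so not tree-nut-free; has peanut, so not peanut-free — reject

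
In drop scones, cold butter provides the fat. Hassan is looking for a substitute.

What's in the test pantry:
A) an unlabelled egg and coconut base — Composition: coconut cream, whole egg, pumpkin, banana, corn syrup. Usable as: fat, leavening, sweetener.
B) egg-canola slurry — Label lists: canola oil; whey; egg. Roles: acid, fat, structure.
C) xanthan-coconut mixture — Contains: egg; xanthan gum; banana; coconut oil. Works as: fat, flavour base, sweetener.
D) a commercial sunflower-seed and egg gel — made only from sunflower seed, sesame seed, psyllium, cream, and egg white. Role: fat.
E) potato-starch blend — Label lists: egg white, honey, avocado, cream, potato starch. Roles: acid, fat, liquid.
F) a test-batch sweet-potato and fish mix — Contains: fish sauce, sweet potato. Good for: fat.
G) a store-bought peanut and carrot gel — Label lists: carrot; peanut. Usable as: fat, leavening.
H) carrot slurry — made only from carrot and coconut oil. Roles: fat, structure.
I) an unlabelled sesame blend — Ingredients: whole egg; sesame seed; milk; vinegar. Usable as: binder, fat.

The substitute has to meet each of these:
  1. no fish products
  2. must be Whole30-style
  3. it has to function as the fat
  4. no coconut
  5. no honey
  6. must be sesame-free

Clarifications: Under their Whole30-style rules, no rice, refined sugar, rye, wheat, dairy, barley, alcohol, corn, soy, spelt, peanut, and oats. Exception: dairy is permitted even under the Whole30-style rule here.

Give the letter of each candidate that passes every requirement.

A: has corn syrup, so not Whole30-style; has coconut cream, so not coconut-free — no
B: dairy is permitted under the Whole30-style carve-out; nothing else excluded — valid
C: has coconut oil, so not coconut-free — out
D: has sesame seed, so not sesame-free — reject
E: has honey, so not honey-free — out
F: has fish sauce, so not fish-free — reject
G: has peanut, so not Whole30-style — no
H: has coconut oil, so not coconut-free — out
I: has sesame seed, so not sesame-free — out

B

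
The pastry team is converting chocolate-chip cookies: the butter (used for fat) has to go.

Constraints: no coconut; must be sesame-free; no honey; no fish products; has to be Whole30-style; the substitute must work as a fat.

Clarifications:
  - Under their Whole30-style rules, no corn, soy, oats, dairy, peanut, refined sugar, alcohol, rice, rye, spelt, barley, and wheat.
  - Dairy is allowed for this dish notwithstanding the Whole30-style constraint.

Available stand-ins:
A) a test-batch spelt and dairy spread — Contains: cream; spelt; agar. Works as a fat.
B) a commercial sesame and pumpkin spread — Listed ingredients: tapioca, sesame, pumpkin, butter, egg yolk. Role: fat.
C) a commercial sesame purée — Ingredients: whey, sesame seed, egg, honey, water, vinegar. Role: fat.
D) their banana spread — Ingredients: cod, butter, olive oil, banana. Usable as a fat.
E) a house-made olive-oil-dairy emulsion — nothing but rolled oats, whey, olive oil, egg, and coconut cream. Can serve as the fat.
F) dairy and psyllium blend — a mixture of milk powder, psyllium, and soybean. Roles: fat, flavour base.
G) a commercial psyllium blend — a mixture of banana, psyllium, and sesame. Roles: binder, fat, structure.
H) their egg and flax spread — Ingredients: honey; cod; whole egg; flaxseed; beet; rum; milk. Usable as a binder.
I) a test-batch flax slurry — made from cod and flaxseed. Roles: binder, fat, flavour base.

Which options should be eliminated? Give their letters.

A: has spelt, so not Whole30-style — no
B: has sesame, so not sesame-free — reject
C: has sesame seed, so not sesame-free; has honey, so not honey-free — reject
D: has cod, so not fish-free — reject
E: has rolled oats, so not Whole30-style; has coconut cream, so not coconut-free — out
F: has soybean, so not Whole30-style — no
G: has sesame, so not sesame-free — no
H: not usable as a fat; has rum, so not Whole30-style (and 2 more) — out
I: has cod, so not fish-free — reject

A, B, C, D, E, F, G, H, I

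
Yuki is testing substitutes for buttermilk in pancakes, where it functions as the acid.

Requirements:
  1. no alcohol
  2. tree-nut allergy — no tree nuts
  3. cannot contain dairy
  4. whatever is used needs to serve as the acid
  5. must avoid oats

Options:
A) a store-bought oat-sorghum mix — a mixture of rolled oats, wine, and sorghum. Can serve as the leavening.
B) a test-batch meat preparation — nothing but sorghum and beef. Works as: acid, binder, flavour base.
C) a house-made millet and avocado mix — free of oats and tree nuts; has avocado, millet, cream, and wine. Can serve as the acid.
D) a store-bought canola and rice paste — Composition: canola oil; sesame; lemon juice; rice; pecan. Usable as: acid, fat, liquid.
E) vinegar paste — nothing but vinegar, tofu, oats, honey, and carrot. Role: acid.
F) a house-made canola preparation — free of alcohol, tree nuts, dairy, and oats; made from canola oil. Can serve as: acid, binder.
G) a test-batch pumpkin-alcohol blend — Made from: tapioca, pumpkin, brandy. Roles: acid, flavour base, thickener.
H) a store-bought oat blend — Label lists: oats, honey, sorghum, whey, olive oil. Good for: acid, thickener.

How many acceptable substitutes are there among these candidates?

A: not usable as an acid; has wine, so not alcohol-free (and 1 more) — no
B: only beef and sorghum; none excluded — valid
C: has wine, so not alcohol-free; has cream, so not dairy-free — reject
D: has pecan, so not tree-nut-free — reject
E: has oats, so not oat-free — out
F: no oats, no alcohol — keep
G: has brandy, so not alcohol-free — no
H: has whey, so not dairy-free; has oats, so not oat-free — no

2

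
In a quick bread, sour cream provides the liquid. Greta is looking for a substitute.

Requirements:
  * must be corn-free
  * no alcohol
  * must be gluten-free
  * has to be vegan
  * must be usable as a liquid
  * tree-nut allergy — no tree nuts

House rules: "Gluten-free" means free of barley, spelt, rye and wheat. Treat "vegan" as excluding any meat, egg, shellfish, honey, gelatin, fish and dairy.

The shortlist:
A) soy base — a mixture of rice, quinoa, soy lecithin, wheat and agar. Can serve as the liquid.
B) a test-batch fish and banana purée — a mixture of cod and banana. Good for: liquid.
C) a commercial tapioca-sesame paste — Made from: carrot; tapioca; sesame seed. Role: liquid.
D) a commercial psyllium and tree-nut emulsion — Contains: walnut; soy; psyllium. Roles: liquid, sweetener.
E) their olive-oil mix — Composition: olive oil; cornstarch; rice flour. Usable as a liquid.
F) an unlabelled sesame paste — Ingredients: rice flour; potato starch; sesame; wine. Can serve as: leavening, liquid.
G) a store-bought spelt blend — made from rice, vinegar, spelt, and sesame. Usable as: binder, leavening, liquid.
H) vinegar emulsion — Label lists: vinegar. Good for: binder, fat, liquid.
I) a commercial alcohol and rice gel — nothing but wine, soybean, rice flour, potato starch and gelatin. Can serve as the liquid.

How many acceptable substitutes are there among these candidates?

A: has wheat, so not gluten-free — no
B: has cod, so not vegan — out
C: nothing on the exclusion list — keep
D: has walnut, so not tree-nut-free — reject
E: has cornstarch, so not corn-free — no
F: has wine, so not alcohol-free — reject
G: has spelt, so not gluten-free — reject
H: vegan, no corn — OK
I: has gelatin, so not vegan; has wine, so not alcohol-free — out

2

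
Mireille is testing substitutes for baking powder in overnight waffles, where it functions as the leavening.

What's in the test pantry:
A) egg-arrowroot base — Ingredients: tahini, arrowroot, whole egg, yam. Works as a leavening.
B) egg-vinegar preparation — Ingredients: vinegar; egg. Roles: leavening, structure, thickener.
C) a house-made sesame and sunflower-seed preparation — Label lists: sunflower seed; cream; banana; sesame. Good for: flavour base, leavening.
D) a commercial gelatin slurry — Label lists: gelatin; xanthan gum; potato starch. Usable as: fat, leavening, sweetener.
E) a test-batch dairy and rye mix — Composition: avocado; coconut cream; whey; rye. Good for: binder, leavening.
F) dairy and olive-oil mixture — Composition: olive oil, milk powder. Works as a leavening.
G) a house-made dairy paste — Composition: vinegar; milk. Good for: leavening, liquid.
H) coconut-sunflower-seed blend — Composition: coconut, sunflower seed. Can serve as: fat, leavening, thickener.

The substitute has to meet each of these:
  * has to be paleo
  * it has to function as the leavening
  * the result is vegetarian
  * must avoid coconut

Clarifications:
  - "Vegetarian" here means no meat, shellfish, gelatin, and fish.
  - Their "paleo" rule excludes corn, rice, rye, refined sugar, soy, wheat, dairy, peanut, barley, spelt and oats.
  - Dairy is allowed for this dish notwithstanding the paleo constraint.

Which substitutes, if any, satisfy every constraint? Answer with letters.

A, B, C, F, G

A: whole egg and tahini etc. — none of it excluded — OK
B: only egg and vinegar; none excluded — OK
C: dairy is permitted under the paleo carve-out; nothing else excluded — OK
D: has gelatin, so not vegetarian — out
E: has rye, so not paleo; has coconut cream, so not coconut-free — reject
F: dairy is permitted under the paleo carve-out; nothing else excluded — OK
G: dairy is permitted under the paleo carve-out; nothing else excluded — valid
H: has coconut, so not coconut-free — no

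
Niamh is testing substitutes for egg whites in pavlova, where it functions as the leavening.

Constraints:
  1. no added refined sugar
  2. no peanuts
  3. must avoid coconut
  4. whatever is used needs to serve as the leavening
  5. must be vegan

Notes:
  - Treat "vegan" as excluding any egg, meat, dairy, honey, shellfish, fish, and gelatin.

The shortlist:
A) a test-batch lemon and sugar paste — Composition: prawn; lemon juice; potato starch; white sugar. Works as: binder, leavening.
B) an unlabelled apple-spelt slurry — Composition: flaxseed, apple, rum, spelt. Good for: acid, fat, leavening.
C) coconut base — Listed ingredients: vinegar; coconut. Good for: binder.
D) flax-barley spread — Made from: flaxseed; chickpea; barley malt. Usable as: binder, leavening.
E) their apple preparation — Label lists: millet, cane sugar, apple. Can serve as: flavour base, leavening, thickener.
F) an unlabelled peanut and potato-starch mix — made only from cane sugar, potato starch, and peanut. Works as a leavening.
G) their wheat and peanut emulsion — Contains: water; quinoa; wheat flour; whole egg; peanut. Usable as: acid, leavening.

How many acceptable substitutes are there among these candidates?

2

A: has prawn, so not vegan; has white sugar, so not no-added-sugar — out
B: works as a leavening, vegan, no coconut — OK
C: not usable as a leavening; has coconut, so not coconut-free — reject
D: only barley malt, chickpea and flaxseed; none excluded — keep
E: has cane sugar, so not no-added-sugar — no
F: has cane sugar, so not no-added-sugar; has peanut, so not peanut-free — reject
G: has whole egg, so not vegan; has peanut, so not peanut-free — out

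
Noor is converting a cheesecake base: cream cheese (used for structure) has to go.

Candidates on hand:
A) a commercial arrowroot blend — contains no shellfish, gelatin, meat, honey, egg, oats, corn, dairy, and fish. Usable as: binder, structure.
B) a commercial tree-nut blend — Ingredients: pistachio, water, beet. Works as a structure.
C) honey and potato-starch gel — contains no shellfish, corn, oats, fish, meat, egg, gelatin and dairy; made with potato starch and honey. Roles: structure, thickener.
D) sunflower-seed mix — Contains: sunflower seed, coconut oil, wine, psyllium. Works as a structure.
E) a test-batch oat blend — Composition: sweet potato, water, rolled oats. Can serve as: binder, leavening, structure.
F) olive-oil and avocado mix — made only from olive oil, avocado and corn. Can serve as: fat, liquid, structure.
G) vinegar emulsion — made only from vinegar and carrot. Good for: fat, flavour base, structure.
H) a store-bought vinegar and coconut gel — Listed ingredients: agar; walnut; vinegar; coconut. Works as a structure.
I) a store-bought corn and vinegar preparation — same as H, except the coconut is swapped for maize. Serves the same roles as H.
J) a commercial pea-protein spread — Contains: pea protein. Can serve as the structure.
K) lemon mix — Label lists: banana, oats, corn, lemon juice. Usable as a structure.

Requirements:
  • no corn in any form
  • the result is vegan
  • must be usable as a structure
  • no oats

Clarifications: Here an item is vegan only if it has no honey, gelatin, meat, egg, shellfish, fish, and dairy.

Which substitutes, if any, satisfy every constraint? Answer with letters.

A: works as a structure, vegan, no corn — keep
B: vegan, no corn — valid
C: has honey, so not vegan — reject
D: vegan, no oats — OK
E: has rolled oats, so not oat-free — reject
F: has corn, so not corn-free — no
G: only carrot and vinegar; none excluded — keep
H: coconut and walnut etc. — none of it excluded — valid
I: has maize, so not corn-free — reject
J: nothing on the exclusion list — OK
K: has oats, so not oat-free; has corn, so not corn-free — reject

A, B, D, G, H, J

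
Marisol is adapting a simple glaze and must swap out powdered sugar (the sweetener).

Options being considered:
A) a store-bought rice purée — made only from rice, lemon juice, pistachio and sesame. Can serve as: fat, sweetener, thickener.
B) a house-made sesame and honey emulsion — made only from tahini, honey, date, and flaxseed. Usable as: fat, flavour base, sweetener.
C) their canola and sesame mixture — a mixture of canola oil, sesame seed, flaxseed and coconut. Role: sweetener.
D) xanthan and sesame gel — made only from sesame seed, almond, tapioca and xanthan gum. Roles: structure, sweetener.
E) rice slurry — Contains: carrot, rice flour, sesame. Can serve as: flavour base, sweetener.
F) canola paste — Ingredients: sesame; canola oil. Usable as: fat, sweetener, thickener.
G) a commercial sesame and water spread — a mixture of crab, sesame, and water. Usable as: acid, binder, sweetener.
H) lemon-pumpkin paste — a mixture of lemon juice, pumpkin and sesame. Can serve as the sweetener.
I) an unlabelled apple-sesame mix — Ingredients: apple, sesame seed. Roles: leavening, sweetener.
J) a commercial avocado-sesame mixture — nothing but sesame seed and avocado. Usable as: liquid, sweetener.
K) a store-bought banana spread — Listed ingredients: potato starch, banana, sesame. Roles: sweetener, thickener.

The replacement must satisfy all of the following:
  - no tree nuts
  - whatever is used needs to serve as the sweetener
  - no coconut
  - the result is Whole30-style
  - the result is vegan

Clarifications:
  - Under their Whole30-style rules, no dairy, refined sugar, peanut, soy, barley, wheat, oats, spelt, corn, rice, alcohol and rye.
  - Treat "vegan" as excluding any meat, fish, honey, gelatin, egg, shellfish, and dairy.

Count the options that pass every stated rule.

5

A: has rice, so not Whole30-style; has pistachio, so not tree-nut-free — out
B: has honey, so not vegan — reject
C: has coconut, so not coconut-free — no
D: has almond, so not tree-nut-free — no
E: has rice flour, so not Whole30-style — reject
F: every rule checks out — OK
G: has crab, so not vegan — reject
H: only sesame, lemon juice and pumpkin; none excluded — keep
I: no tree nuts, vegan — keep
J: vegan, no tree nuts — valid
K: Whole30-style, vegan — keep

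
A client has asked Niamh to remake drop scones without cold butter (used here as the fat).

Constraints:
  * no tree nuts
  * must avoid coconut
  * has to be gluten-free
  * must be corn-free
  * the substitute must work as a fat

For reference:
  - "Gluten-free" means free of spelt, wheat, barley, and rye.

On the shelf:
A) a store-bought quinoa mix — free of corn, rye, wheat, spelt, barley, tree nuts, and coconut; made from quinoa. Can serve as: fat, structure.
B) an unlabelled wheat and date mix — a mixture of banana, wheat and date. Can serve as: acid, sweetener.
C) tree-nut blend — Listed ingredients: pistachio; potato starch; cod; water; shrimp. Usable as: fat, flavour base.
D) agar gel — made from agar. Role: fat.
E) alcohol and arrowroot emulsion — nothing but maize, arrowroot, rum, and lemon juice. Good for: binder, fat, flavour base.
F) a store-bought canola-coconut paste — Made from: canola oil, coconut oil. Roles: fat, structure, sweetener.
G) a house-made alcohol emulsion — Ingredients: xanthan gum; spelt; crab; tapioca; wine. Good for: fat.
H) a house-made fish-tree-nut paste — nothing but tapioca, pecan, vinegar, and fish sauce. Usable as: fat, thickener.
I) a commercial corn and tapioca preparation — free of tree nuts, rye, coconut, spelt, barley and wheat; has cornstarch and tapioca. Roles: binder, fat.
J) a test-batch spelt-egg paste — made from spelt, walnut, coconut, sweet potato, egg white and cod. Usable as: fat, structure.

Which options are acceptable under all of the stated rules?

A: gluten-free, no corn — keep
B: not usable as a fat; has wheat, so not gluten-free — out
C: has pistachio, so not tree-nut-free — no
D: every rule checks out — OK
E: has maize, so not corn-free — no
F: has coconut oil, so not coconut-free — out
G: has spelt, so not gluten-free — reject
H: has pecan, so not tree-nut-free — no
I: has cornstarch, so not corn-free — reject
J: has spelt, so not gluten-free; has walnut, so not tree-nut-free (and 1 more) — no

A, D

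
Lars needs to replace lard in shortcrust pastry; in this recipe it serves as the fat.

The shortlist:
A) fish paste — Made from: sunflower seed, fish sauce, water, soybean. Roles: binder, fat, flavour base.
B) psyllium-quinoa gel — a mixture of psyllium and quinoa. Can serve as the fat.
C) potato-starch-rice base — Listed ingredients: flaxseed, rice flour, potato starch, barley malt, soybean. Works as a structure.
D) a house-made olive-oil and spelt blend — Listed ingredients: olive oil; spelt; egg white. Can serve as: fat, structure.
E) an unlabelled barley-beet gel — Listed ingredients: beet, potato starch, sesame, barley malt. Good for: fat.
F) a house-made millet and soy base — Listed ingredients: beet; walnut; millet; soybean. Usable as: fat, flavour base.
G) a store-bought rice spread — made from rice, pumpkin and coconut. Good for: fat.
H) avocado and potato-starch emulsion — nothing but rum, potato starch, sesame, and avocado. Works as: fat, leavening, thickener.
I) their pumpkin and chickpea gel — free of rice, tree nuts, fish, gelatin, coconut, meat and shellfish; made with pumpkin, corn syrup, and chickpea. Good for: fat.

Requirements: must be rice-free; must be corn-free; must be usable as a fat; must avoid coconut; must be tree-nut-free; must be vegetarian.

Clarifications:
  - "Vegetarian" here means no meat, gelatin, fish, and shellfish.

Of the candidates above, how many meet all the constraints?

4

A: has fish sauce, so not vegetarian — no
B: no tree nuts, no corn — keep
C: not usable as a fat; has rice flour, so not rice-free — reject
D: only egg white, spelt, and olive oil; none excluded — valid
E: every rule checks out — valid
F: has walnut, so not tree-nut-free — no
G: has rice, so not rice-free; has coconut, so not coconut-free — out
H: nothing on the exclusion list — valid
I: has corn syrup, so not corn-free — out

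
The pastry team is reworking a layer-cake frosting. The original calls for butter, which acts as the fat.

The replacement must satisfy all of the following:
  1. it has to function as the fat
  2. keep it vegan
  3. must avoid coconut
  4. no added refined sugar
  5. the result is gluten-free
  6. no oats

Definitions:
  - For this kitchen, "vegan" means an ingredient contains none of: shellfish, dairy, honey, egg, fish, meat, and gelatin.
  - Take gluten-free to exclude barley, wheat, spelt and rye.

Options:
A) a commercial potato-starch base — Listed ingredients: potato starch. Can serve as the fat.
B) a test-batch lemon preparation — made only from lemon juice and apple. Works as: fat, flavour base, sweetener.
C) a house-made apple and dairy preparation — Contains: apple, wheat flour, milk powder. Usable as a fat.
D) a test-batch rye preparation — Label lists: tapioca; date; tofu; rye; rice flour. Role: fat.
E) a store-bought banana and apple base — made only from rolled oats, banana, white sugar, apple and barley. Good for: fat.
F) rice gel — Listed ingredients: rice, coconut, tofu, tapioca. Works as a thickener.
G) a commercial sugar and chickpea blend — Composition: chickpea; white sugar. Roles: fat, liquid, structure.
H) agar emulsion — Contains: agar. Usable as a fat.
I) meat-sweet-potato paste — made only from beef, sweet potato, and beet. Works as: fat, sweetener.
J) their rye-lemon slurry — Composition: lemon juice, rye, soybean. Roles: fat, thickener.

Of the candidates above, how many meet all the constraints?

A: nothing on the exclusion list — OK
B: only lemon juice and apple; none excluded — keep
C: has milk powder, so not vegan; has wheat flour, so not gluten-free — reject
D: has rye, so not gluten-free — out
E: has barley, so not gluten-free; has rolled oats, so not oat-free (and 1 more) — reject
F: not usable as a fat; has coconut, so not coconut-free — no
G: has white sugar, so not no-added-sugar — reject
H: every rule checks out — OK
I: has beef, so not vegan — reject
J: has rye, so not gluten-free — out

3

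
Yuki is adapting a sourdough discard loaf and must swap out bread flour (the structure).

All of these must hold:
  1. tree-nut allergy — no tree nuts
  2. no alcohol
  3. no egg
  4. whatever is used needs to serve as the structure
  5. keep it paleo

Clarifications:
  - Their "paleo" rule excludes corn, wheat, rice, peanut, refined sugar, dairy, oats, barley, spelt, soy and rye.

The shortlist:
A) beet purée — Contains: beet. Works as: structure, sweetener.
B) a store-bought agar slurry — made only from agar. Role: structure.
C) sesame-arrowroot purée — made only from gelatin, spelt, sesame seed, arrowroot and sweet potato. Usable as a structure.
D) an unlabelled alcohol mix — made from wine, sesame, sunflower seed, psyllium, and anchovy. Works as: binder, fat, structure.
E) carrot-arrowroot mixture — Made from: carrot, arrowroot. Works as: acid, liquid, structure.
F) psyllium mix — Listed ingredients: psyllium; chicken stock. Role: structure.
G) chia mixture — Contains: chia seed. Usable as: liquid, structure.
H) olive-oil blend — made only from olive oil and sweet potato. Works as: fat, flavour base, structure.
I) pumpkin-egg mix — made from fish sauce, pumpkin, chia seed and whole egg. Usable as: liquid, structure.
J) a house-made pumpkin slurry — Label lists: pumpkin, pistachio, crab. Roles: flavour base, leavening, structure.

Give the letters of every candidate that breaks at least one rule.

A: only beet; none excluded — keep
B: no tree nuts, no alcohol — OK
C: has spelt, so not paleo — out
D: has wine, so not alcohol-free — out
E: works as a structure, no tree nuts, no egg — valid
F: only chicken stock and psyllium; none excluded — OK
G: no tree nuts, paleo — valid
H: works as a structure, paleo, no tree nuts — OK
I: has whole egg, so not egg-free — out
J: has pistachio, so not tree-nut-free — no

C, D, I, J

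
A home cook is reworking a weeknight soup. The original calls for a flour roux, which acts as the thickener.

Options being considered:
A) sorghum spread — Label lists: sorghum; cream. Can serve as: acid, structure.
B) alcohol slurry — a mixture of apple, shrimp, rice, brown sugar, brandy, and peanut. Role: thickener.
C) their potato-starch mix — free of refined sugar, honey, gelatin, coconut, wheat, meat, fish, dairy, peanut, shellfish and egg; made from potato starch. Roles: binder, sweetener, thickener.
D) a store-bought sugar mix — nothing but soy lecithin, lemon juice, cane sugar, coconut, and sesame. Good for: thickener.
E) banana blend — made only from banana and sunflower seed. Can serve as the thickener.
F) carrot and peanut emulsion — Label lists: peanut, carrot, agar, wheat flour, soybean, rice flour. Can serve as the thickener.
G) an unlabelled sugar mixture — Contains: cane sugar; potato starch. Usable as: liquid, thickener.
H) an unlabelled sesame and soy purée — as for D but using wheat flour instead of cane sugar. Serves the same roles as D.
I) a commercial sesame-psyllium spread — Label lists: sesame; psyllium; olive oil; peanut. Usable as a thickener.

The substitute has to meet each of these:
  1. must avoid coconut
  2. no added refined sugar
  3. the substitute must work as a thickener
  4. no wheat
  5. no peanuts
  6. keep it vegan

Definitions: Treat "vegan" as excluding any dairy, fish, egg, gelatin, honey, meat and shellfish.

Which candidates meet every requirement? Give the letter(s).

C, E

A: not usable as a thickener; has cream, so not vegan — no
B: has shrimp, so not vegan; has peanut, so not peanut-free (and 1 more) — reject
C: no coconut, no wheat — keep
D: has coconut, so not coconut-free; has cane sugar, so not no-added-sugar — reject
E: only banana and sunflower seed; none excluded — keep
F: has peanut, so not peanut-free; has wheat flour, so not wheat-free — out
G: has cane sugar, so not no-added-sugar — no
H: has coconut, so not coconut-free; has wheat flour, so not wheat-free — out
I: has peanut, so not peanut-free — no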